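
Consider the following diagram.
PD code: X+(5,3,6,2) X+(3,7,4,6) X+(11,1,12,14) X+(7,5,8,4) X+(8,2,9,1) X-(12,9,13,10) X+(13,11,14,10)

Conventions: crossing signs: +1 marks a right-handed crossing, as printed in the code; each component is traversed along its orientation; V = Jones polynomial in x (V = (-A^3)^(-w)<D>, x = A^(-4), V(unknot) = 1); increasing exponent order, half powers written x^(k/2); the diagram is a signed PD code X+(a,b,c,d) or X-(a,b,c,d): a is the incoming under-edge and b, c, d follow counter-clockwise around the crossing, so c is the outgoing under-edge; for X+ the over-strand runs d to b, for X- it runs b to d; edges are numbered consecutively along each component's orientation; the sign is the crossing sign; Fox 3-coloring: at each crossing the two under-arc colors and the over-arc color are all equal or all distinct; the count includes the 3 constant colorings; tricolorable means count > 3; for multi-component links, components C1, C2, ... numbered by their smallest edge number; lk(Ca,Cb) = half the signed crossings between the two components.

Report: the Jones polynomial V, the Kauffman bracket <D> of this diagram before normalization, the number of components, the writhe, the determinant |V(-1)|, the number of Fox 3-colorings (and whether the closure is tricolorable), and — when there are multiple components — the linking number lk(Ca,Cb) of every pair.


V(x) = x + x^3 - x^4
bracket: A^-1 - A^3 - A^11, w = +5
1 component, writhe +5, over 7 crossings
det 3, colorings 9 of 3^7 — tricolorable
observation: the span of V is 3, forcing >= 3 crossings in any diagram


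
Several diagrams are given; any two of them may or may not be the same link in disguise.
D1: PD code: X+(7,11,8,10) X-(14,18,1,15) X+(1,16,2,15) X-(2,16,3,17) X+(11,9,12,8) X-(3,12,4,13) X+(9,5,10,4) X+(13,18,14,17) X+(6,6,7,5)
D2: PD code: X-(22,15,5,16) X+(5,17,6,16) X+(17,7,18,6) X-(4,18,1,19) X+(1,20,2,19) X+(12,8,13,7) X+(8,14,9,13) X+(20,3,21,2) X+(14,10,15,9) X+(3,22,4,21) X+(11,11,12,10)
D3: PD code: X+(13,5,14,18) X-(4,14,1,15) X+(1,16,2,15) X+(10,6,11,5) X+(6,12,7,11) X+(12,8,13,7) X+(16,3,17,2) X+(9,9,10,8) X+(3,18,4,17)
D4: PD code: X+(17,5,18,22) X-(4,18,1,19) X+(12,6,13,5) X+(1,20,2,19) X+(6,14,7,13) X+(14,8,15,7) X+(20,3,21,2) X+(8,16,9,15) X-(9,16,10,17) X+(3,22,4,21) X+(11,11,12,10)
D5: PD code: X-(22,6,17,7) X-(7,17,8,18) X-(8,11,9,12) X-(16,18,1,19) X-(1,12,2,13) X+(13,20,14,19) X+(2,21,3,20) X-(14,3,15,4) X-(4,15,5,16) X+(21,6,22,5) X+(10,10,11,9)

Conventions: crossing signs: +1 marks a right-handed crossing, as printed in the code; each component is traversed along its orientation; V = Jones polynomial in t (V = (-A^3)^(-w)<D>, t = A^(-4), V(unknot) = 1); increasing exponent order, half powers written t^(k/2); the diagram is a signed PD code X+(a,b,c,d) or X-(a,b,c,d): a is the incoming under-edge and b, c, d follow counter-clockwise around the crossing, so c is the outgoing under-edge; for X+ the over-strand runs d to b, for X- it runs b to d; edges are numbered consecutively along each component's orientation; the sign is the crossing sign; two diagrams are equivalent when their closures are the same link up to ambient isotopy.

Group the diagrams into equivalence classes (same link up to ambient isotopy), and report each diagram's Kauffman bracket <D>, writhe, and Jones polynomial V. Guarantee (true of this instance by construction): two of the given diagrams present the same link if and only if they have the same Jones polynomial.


equivalence classes: {D1} | {D2, D3, D4} | {D5}
D1 (bracket -A^-9 + A^-1 + A^3 + A^7; 9 crossings at w = +3): V = -t^(1/2) - t^(3/2) - t^(5/2) + t^(9/2)
V(D2) = -t^(3/2) - 2t^(7/2) + t^(9/2) - t^(11/2) + t^(13/2)  (w +7, c 11, <D> = -A^-5 + A^-1 - A^3 + 2A^7 + A^15)
V(D3) = -t^(3/2) - 2t^(7/2) + t^(9/2) - t^(11/2) + t^(13/2)  (w +7, c 9, <D> = -A^-5 + A^-1 - A^3 + 2A^7 + A^15)
V(D4) = -t^(3/2) - 2t^(7/2) + t^(9/2) - t^(11/2) + t^(13/2)  [11 crossings, <D> = -A^-5 + A^-1 - A^3 + 2A^7 + A^15, w = +7]
V(D5) = t^(-9/2) - t^(-5/2) - t^(-3/2) - t^(-1/2)  [11 crossings, <D> = A^-7 + A^-3 + A - A^9, w = -3]
observation: V(t) takes 3 values over 5 diagrams, fixing the grouping


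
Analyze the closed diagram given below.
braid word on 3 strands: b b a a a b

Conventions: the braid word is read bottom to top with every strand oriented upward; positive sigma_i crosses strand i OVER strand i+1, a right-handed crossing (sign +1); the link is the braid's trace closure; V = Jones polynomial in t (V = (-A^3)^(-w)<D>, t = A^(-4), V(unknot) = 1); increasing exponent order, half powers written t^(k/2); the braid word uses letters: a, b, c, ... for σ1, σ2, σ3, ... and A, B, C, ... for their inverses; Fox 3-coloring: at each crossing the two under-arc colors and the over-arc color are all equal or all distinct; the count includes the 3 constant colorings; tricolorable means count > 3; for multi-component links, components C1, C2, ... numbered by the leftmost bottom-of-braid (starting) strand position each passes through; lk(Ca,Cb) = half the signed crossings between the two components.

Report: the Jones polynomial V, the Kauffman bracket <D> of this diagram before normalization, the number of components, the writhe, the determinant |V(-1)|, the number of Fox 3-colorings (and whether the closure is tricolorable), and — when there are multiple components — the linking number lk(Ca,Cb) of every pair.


V = t^2 + 2t^4 - 2t^5 + t^6 - 2t^7 + t^8
<D> = A^-14 - 2A^-10 + A^-6 - 2A^-2 + 2A^2 + A^10 (w = +6)
1 component over 6 crossings, w = +6
27 Fox colorings among 3^6, |V(-1)| = 9: tricolorable
why: det 9 = |V(-1)|; divisible by 3, so tricolorable


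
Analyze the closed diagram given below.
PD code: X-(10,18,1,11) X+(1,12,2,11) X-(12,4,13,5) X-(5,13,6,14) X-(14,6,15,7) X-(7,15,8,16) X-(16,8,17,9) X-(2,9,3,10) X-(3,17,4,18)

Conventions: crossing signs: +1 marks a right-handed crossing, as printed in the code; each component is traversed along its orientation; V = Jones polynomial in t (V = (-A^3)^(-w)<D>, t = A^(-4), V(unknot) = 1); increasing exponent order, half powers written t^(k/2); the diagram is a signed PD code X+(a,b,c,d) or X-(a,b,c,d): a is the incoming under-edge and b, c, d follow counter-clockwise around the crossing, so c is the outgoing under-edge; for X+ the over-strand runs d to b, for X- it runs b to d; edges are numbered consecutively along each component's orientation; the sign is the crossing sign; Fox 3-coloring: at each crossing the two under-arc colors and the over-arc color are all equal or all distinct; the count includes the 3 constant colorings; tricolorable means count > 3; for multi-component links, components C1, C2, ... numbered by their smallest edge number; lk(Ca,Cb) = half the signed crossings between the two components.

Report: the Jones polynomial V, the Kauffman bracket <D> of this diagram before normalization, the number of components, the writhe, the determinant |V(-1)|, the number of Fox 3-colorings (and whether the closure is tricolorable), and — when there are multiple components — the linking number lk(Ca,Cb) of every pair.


V(t) = -t^(-17/2) + t^(-15/2) - t^(-13/2) + t^(-11/2) - t^(-9/2) - t^(-5/2)
bracket: A^-11 + A^-3 - A + A^5 - A^9 + A^13, w = -7
2 components, writhe -7, over 9 crossings
lk(C1,C2) = -3
det 6, colorings 9 of 3^9 — tricolorable
observation: span 6 respects span(V) <= c + mu - 1 = 10 for this 2-component diagram


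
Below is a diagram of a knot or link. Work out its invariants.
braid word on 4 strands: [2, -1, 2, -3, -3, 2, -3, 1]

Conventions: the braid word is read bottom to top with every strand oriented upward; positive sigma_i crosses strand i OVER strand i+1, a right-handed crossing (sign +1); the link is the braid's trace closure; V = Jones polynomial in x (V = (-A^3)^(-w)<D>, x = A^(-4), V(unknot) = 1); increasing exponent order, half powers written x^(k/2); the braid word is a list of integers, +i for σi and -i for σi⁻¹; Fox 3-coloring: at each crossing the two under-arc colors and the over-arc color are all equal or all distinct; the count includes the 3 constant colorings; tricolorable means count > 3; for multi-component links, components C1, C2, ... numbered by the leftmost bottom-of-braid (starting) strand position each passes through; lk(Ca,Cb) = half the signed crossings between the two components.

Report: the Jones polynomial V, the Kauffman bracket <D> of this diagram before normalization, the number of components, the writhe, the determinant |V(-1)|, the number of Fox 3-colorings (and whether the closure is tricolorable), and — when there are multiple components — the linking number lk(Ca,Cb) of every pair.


V(x) = x^(-7/2) - 2x^(-5/2) + x^(-3/2) - 2x^(-1/2) + x^(1/2) - x^(3/2)
bracket: -A^-6 + A^-2 - 2A^2 + A^6 - 2A^10 + A^14, w = 0
2 components, writhe 0, over 8 crossings
lk(C1,C2) = 0
det 8, colorings 3 of 3^8 — not tricolorable
observation: the 1 component pair carries total linking 0


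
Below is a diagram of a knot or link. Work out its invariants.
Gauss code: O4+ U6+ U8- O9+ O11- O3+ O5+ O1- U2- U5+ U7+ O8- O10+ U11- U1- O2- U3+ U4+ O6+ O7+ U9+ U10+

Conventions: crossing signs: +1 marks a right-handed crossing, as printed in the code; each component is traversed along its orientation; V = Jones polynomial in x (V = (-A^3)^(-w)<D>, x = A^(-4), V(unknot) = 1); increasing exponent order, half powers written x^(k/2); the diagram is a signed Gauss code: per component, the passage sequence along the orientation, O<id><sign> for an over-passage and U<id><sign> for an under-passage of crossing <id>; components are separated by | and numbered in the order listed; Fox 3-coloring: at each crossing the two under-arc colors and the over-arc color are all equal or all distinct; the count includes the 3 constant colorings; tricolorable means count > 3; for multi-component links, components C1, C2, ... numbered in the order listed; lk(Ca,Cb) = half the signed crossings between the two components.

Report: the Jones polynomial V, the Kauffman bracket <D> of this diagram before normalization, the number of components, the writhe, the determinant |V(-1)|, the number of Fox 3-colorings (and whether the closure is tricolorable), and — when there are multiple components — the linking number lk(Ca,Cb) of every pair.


V(x) = -x^-1 + 2 - x + 2x^2 - x^3 + x^4 - x^5
bracket: A^-11 - A^-7 + A^-3 - 2A + A^5 - 2A^9 + A^13, w = +3
1 component, writhe +3, over 11 crossings
det 9, colorings 9 of 3^11 — tricolorable
observation: the span of V is 6, forcing >= 6 crossings in any diagram


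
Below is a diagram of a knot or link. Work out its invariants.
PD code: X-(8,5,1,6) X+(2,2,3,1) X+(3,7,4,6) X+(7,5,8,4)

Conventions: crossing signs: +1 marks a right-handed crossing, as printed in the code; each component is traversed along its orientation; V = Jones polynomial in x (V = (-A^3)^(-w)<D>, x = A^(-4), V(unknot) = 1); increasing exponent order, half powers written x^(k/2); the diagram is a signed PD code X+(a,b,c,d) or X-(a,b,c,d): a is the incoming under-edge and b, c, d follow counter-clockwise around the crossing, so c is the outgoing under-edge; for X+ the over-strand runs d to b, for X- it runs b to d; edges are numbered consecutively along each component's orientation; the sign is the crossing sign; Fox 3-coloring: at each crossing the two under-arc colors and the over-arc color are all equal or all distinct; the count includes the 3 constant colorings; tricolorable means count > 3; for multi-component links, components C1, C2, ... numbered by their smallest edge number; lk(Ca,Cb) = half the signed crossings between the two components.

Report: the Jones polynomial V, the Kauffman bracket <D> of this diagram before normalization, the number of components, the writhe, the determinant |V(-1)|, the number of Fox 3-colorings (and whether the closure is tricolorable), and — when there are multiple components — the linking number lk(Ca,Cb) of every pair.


V = 1
<D> = A^6 (w = +2)
1 component over 4 crossings, w = +2
3 Fox colorings among 3^4, |V(-1)| = 1: not tricolorable
why: det 1 = |V(-1)|; not divisible by 3, so not tricolorable


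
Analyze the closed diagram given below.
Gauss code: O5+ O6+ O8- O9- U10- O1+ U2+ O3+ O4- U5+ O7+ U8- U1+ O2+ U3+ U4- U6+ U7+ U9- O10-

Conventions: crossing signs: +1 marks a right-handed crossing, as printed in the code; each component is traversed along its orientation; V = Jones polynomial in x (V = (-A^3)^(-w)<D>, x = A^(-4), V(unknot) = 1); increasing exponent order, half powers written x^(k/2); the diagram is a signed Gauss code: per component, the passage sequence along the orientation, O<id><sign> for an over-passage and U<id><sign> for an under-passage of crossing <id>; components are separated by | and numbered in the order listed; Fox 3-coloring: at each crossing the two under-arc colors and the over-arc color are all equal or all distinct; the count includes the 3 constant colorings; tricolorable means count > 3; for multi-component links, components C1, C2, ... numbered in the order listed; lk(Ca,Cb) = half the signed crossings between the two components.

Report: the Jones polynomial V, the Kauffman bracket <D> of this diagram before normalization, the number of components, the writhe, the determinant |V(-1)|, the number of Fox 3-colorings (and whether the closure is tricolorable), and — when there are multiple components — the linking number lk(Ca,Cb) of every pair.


V(x) = x + x^3 - x^4
bracket: -A^-10 + A^-6 + A^2, w = +2
1 component, writhe +2, over 10 crossings
det 3, colorings 9 of 3^10 — tricolorable
observation: |V(-1)| = 3: so tricolorable, since 3 divides 3


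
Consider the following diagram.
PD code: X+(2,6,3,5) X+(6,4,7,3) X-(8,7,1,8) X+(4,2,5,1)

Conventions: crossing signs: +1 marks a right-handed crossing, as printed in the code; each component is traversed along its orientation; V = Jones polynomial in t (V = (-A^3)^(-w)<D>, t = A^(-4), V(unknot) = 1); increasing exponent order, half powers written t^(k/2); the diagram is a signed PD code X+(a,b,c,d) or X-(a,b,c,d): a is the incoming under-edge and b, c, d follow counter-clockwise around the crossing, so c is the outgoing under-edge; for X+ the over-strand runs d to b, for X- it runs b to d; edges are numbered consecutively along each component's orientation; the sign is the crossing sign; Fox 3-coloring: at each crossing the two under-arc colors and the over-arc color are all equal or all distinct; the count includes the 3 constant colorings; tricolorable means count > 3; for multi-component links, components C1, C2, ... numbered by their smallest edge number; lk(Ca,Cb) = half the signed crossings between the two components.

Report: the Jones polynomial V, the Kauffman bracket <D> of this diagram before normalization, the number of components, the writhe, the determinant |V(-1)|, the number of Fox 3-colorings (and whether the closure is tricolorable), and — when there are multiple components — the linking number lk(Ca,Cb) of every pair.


V(t) = t + t^3 - t^4
bracket: -A^-10 + A^-6 + A^2, w = +2
1 component, writhe +2, over 4 crossings
det 3, colorings 9 of 3^4 — tricolorable
observation: w = +2 shifts under R1 moves; the (-A^3)^(-2) factor cancels that in V


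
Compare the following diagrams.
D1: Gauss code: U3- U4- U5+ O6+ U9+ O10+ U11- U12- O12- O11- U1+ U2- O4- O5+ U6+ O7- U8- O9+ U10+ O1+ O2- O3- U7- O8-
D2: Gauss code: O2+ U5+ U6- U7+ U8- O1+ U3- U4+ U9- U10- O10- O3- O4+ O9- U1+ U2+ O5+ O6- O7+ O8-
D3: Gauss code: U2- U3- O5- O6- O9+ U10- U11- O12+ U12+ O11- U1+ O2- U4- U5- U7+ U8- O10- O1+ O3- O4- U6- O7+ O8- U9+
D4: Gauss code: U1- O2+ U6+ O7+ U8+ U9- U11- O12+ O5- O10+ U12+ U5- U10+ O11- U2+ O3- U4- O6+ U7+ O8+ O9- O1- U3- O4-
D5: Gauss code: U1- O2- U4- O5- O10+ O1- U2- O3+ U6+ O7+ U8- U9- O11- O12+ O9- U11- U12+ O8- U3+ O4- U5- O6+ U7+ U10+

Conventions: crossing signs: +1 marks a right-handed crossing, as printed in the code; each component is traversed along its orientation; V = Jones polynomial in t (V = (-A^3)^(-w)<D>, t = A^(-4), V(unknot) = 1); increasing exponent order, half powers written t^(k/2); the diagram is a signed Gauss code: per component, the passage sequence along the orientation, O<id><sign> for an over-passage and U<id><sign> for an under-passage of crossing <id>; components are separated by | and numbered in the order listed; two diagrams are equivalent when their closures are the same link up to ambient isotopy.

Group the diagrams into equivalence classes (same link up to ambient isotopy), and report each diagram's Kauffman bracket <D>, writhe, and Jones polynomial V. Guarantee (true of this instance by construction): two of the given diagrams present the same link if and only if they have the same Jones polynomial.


classes: {D1, D4, D5} | {D2} | {D3}
V(D1) = -t^-3 + 2t^-2 - 2t^-1 + 3 - 2t + 2t^2 - t^3  [12 crossings, <D> = -A^-18 + 2A^-14 - 2A^-10 + 3A^-6 - 2A^-2 + 2A^2 - A^6, w = -2]
V(D2) = 1  (w 0, c 10, <D> = 1)
D3 (bracket A^-8 + 1 - A^4; 12 crossings at w = -4): V = -t^-4 + t^-3 + t^-1
V(D4) = -t^-3 + 2t^-2 - 2t^-1 + 3 - 2t + 2t^2 - t^3  [12 crossings, <D> = -A^-12 + 2A^-8 - 2A^-4 + 3 - 2A^4 + 2A^8 - A^12, w = 0]
V(D5) = -t^-3 + 2t^-2 - 2t^-1 + 3 - 2t + 2t^2 - t^3  [12 crossings, <D> = -A^-18 + 2A^-14 - 2A^-10 + 3A^-6 - 2A^-2 + 2A^2 - A^6, w = -2]
insight: 3 values of V(t) split the 5 diagrams


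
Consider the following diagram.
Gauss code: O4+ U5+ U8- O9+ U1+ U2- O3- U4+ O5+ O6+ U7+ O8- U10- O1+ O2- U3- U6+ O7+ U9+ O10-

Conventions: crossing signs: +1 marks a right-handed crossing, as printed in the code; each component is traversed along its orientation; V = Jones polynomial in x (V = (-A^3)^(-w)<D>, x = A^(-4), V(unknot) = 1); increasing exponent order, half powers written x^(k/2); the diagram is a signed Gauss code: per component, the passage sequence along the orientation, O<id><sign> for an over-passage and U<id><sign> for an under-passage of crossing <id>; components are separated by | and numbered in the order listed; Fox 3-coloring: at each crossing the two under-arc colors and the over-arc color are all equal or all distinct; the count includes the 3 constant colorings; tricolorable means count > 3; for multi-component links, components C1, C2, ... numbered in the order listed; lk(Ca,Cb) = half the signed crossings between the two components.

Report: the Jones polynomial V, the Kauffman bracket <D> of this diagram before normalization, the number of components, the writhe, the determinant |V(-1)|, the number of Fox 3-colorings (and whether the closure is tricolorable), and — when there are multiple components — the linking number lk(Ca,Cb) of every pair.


V(x) = x^-1 - 1 + 2x - 2x^2 + 2x^3 - 2x^4 + x^5
bracket: A^-14 - 2A^-10 + 2A^-6 - 2A^-2 + 2A^2 - A^6 + A^10, w = +2
1 component, writhe +2, over 10 crossings
det 11, colorings 3 of 3^10 — not tricolorable
observation: |V(-1)| = 11: so not tricolorable, since 3 does not divide 11


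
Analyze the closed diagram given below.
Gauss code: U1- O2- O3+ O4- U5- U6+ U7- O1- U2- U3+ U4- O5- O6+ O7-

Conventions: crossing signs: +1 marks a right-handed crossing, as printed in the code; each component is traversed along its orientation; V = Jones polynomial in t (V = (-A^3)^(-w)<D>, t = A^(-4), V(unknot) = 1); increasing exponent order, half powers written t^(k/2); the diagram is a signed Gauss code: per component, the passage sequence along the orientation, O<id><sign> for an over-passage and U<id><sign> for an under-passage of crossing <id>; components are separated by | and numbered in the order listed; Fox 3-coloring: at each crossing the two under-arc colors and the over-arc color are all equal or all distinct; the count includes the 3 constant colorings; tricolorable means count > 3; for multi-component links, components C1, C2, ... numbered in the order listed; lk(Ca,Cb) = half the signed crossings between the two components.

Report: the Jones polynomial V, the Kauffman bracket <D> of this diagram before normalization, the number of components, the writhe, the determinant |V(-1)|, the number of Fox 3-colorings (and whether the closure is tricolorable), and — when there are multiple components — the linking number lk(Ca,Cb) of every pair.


V = -t^-4 + t^-3 + t^-1
<D> = -A^-5 - A^3 + A^7 (w = -3)
1 component over 7 crossings, w = -3
9 Fox colorings among 3^7, |V(-1)| = 3: tricolorable
why: V spans 3 powers of t: at least 3 crossings in any diagram


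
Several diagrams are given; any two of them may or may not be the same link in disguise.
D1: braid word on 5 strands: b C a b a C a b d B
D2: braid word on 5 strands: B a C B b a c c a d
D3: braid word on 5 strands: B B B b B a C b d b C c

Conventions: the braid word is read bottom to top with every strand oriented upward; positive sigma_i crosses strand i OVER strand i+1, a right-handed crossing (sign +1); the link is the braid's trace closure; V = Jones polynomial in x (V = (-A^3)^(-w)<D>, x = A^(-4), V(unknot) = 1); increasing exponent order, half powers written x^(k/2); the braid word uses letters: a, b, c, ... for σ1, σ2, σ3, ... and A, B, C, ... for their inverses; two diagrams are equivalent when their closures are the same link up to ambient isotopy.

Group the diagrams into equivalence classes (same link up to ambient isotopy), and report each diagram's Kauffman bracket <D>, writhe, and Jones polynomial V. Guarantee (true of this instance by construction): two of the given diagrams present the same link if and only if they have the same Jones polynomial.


equivalence classes: {D1} | {D2} | {D3}
D1 (bracket A^-8 - 2A^-4 + 2 - 2A^4 + 2A^8 - A^12 + A^16; 10 crossings at w = +4): V = x^-1 - 1 + 2x - 2x^2 + 2x^3 - 2x^4 + x^5
D2 (bracket -A^-4 + 1 + A^8; 10 crossings at w = +4): V = x + x^3 - x^4
V(D3) = 1  (w 0, c 12, <D> = 1)
observation: 3 values of V(x) split the 3 diagrams


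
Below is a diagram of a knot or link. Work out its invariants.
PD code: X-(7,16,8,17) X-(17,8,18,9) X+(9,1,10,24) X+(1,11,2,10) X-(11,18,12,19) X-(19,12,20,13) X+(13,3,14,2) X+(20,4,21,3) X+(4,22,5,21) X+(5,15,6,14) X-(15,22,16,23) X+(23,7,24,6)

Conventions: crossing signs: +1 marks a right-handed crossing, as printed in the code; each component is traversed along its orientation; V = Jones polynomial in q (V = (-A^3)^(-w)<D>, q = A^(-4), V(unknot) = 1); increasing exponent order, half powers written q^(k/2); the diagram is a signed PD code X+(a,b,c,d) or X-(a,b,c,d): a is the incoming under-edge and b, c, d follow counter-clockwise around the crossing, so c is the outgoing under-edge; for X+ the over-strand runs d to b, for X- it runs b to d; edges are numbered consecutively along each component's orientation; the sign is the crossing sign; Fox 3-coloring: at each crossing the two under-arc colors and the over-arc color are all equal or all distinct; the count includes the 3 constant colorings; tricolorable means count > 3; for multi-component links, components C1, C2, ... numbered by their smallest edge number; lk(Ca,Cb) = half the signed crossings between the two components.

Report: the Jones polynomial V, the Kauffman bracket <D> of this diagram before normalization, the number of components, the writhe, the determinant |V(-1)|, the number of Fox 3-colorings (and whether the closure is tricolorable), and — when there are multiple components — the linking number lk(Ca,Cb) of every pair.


V = -q^-3 + 2q^-2 - 4q^-1 + 6 - 6q + 8q^2 - 6q^3 + 5q^4 - 4q^5 + 2q^6 - q^7
<D> = -A^-22 + 2A^-18 - 4A^-14 + 5A^-10 - 6A^-6 + 8A^-2 - 6A^2 + 6A^6 - 4A^10 + 2A^14 - A^18 (w = +2)
1 component over 12 crossings, w = +2
9 Fox colorings among 3^12, |V(-1)| = 45: tricolorable
why: the span of V is 10, forcing >= 10 crossings in any diagram


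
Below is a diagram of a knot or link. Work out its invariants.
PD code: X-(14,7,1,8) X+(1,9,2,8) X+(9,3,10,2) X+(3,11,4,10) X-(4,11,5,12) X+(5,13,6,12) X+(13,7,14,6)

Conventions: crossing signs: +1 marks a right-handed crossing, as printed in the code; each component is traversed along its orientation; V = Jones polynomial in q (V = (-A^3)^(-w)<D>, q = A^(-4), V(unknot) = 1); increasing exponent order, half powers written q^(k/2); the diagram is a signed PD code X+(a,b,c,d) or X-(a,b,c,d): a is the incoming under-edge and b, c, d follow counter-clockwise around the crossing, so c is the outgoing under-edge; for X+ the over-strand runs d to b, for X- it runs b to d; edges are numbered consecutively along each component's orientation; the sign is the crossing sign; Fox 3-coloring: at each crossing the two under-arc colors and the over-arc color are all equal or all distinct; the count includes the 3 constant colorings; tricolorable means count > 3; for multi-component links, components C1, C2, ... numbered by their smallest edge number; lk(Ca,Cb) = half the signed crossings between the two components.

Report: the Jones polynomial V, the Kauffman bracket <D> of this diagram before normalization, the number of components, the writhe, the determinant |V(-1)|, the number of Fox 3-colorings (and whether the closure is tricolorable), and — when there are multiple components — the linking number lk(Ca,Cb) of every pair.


V(q) = q + q^3 - q^4
bracket: A^-7 - A^-3 - A^5, w = +3
1 component, writhe +3, over 7 crossings
det 3, colorings 9 of 3^7 — tricolorable
observation: det 3 = |V(-1)|; divisible by 3, so tricolorable


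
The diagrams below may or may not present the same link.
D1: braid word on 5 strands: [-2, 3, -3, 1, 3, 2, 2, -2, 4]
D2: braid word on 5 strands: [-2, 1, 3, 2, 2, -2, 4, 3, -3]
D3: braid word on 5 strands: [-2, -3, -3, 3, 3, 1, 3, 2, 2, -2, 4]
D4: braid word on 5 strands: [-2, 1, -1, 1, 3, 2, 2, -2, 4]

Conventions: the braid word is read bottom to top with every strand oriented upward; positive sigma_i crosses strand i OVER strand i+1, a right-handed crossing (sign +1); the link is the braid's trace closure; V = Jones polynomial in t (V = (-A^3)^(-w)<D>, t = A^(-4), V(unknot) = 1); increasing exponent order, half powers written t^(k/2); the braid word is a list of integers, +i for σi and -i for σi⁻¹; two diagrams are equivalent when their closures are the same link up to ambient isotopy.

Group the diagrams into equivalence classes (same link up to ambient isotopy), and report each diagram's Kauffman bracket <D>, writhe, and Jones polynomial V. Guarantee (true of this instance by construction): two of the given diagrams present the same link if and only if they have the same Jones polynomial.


classes: {D1, D2, D3, D4}
V(D1) = -t^(-1/2) - t^(1/2)  [9 crossings, <D> = A^7 + A^11, w = +3]
V(D2) = -t^(-1/2) - t^(1/2)  [9 crossings, <D> = A^7 + A^11, w = +3]
V(D3) = -t^(-1/2) - t^(1/2)  [11 crossings, <D> = A^7 + A^11, w = +3]
D4 (bracket A^7 + A^11; 9 crossings at w = +3): V = -t^(-1/2) - t^(1/2)
insight: all 4 diagrams share one V(t), hence one class


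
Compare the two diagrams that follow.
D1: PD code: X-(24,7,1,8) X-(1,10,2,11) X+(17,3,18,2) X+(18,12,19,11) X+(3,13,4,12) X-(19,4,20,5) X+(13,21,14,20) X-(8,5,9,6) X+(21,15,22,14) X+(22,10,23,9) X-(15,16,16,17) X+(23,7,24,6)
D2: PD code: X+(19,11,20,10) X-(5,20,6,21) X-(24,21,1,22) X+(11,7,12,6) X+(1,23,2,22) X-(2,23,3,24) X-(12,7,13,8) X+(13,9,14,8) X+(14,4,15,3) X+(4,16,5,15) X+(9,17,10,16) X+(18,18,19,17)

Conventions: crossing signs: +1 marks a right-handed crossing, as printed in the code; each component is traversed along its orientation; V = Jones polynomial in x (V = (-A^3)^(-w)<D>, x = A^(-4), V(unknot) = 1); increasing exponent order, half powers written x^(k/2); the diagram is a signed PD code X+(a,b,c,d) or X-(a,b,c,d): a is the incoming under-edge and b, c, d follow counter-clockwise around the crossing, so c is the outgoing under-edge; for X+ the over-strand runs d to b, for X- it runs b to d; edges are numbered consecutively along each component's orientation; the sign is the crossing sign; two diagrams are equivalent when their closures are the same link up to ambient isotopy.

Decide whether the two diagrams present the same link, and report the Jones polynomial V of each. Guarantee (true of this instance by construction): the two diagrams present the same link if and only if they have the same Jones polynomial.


equivalent: no
V(D1) = x + x^3 - x^4  (w +2, c 12, <D> = -A^-10 + A^-6 + A^2)
V(D2) = x - x^2 + 2x^3 - x^4 + x^5 - x^6  (w +4, c 12, <D> = -A^-12 + A^-8 - A^-4 + 2 - A^4 + A^8)
why: 2 values of V(x) split the 2 diagrams


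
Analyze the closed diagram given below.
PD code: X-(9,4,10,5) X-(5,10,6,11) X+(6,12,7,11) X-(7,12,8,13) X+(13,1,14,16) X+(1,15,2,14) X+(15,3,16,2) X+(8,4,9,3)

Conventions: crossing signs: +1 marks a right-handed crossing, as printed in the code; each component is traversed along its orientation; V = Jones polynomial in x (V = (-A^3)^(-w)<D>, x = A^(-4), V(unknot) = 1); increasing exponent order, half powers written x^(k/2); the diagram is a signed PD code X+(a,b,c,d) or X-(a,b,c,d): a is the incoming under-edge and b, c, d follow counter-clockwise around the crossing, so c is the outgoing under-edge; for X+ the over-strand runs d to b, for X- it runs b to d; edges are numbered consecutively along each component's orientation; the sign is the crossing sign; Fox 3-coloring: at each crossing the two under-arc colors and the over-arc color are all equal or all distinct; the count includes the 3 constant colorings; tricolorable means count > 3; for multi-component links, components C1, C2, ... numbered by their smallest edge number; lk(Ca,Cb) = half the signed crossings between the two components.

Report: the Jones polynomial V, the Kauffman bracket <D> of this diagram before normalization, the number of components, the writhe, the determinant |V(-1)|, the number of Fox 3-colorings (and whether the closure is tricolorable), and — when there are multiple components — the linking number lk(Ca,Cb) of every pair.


V = x + x^3 - x^4
<D> = -A^-10 + A^-6 + A^2 (w = +2)
1 component over 8 crossings, w = +2
9 Fox colorings among 3^8, |V(-1)| = 3: tricolorable
why: |V(-1)| = 3: so tricolorable, since 3 divides 3


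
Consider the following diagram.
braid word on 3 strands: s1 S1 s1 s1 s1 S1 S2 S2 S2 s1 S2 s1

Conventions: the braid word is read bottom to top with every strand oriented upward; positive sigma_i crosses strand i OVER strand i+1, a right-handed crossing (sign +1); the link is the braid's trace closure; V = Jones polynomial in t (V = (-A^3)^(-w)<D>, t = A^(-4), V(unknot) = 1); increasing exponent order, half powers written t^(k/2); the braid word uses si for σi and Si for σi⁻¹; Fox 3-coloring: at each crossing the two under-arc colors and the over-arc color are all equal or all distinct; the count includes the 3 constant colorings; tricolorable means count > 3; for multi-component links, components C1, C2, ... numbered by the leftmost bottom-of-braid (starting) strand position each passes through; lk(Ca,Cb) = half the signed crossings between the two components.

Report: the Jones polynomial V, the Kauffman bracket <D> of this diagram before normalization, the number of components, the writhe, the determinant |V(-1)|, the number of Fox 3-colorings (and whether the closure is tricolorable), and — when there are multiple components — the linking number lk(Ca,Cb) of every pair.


Jones polynomial: V(t) = t^-4 - 2t^-3 + 3t^-2 - 4t^-1 + 5 - 4t + 3t^2 - 2t^3 + t^4
<D> = A^-16 - 2A^-12 + 3A^-8 - 4A^-4 + 5 - 4A^4 + 3A^8 - 2A^12 + A^16; writhe 0
components 1, writhe 0 (12 crossings)
3-colorings: 3 of 3^12, det 25 — not tricolorable
note: the word shrinks to σ1 σ1 σ2⁻¹ σ2⁻¹ σ2⁻¹ σ1 σ2⁻¹ σ1 after cancelling


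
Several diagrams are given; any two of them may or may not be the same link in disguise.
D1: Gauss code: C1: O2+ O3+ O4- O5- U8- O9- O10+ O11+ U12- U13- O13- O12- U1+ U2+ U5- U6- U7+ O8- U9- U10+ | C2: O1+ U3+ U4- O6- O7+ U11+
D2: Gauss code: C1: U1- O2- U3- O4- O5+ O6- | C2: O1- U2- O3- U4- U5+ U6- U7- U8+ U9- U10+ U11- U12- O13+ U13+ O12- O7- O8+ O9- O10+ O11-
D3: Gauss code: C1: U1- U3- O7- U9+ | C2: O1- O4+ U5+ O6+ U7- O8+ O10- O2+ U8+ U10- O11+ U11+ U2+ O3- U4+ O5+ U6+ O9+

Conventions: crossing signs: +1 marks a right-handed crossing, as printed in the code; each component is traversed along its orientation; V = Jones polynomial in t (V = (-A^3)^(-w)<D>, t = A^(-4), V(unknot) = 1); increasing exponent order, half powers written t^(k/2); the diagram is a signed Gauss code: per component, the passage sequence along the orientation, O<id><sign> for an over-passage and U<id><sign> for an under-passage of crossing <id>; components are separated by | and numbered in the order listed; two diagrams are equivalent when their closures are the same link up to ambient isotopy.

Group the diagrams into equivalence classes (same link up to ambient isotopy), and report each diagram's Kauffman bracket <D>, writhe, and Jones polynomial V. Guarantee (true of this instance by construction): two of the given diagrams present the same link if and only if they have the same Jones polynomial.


grouping into links: {D1} | {D2} | {D3}
V(D1) = -t^(1/2) - t^(5/2)  (w -1, c 13, <D> = A^-13 + A^-5)
V(D2) = -t^(-11/2) + t^(-9/2) - t^(-7/2) - t^(-3/2)  (w -5, c 13, <D> = A^-9 + A^-1 - A^3 + A^7)
V(D3) = -t^(-3/2) - 2t^(1/2) + t^(3/2) - t^(5/2) + t^(7/2)  (w +3, c 11, <D> = -A^-5 + A^-1 - A^3 + 2A^7 + A^15)
key observation: 3 classes among 3 diagrams; unequal V(t) rules out equality


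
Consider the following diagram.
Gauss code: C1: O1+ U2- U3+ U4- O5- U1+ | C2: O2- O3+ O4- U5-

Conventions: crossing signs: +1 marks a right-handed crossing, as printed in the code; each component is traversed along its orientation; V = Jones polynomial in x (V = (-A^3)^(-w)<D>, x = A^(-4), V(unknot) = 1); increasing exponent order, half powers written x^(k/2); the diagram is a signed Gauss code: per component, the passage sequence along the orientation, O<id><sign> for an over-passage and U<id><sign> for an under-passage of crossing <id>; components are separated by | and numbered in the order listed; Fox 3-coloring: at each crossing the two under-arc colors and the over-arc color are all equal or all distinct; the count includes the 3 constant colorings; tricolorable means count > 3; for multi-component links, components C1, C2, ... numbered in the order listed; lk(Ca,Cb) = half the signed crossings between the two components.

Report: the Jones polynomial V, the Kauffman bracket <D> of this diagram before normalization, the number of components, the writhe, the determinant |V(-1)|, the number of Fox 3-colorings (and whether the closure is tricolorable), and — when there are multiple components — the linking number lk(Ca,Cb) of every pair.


V = -x^(-5/2) - x^(-1/2)
<D> = A^-1 + A^7 (w = -1)
2 components over 5 crossings, w = -1
lk(C1,C2): -1
3 Fox colorings among 3^5, |V(-1)| = 2: not tricolorable
why: w = -1 shifts under R1 moves; the (-A^3)^(1) factor cancels that in V


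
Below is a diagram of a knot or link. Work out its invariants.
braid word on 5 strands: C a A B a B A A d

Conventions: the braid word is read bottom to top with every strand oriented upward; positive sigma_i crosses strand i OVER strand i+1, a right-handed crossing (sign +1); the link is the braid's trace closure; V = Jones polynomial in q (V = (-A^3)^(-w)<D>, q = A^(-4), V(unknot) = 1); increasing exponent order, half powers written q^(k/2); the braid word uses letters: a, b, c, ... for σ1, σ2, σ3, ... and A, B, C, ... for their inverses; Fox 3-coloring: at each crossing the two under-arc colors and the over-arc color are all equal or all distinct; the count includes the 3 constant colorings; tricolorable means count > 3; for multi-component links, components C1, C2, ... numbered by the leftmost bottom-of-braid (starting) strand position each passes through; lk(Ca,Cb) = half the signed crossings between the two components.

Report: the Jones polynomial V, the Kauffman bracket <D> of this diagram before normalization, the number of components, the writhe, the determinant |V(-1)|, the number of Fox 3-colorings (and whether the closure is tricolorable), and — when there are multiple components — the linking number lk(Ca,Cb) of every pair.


V = -q^(-9/2) - q^(-5/2) + q^(-3/2) - q^(-1/2)
<D> = A^-7 - A^-3 + A + A^9 (w = -3)
2 components over 9 crossings, w = -3
lk(C1,C2): -2
3 Fox colorings among 3^9, |V(-1)| = 4: not tricolorable
why: |V(-1)| = 4: so not tricolorable, since 3 does not divide 4


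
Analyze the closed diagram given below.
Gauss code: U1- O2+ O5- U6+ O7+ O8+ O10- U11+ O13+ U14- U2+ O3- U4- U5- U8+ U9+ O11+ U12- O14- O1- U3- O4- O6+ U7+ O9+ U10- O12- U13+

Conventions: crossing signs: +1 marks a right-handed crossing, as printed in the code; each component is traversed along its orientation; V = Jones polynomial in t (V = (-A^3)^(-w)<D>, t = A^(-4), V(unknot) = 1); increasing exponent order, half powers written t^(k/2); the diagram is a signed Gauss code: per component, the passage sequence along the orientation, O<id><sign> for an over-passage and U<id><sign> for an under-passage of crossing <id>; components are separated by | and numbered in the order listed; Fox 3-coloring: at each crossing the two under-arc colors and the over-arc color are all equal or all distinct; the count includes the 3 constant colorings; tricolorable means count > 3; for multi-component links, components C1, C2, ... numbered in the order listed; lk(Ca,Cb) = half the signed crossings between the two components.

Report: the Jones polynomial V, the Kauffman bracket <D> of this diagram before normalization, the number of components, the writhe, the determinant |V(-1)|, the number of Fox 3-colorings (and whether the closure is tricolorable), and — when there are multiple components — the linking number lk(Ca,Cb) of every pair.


Jones polynomial: V(t) = -t^-3 + t^-2 - t^-1 + 3 - t + t^2 - t^3
<D> = -A^-12 + A^-8 - A^-4 + 3 - A^4 + A^8 - A^12; writhe 0
components 1, writhe 0 (14 crossings)
3-colorings: 27 of 3^14, det 9 — tricolorable
note: |V(-1)| = 9: so tricolorable, since 3 divides 9


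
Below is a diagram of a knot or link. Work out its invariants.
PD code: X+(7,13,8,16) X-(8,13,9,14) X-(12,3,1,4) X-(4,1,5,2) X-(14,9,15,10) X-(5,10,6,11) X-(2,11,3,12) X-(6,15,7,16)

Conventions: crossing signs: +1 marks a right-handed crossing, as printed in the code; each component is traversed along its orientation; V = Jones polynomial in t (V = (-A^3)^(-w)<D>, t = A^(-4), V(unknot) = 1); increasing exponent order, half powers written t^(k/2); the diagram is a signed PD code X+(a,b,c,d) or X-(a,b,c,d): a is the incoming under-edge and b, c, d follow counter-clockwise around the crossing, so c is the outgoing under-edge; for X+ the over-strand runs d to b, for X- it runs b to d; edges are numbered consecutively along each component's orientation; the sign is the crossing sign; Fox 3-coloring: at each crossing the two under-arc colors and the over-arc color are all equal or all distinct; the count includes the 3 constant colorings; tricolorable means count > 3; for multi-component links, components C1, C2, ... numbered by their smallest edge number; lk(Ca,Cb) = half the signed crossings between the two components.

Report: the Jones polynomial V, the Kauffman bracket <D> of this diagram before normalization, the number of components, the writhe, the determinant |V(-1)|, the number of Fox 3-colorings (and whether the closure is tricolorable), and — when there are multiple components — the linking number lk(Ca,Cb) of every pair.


V = t^(-13/2) - t^(-11/2) + t^(-9/2) - 2t^(-7/2) - t^(-3/2)
<D> = -A^-12 - 2A^-4 + 1 - A^4 + A^8 (w = -6)
2 components over 8 crossings, w = -6
lk(C1,C2): -1
9 Fox colorings among 3^8, |V(-1)| = 6: tricolorable
why: w = -6 shifts under R1 moves; the (-A^3)^(6) factor cancels that in V


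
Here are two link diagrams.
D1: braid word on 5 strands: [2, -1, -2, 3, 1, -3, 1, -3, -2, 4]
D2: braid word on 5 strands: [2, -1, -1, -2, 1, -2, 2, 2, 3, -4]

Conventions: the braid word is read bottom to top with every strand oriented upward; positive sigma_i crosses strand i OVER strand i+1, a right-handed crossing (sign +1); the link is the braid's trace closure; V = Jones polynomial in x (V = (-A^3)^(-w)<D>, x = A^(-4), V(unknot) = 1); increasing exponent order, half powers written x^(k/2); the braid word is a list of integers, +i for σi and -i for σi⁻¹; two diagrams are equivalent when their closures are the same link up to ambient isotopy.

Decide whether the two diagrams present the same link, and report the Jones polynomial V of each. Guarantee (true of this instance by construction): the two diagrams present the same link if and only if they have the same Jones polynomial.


equivalent: no
V(D1) = 1  (w 0, c 10, <D> = 1)
V(D2) = x^-2 - x^-1 + 1 - x + x^2  [10 crossings, <D> = A^-8 - A^-4 + 1 - A^4 + A^8, w = 0]
key observation: comparing 2 Jones polynomials yields 2 groups
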